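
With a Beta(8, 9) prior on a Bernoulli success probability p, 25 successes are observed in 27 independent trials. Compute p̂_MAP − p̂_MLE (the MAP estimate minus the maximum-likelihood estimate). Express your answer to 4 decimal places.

MAP − MLE = -0.1640

Posterior is Beta(33, 11); MAP = (33−1)/(44−2) = 32/42 ≈ 0.76190.
MLE ignores the prior: p̂_MLE = k/n = 25/27 ≈ 0.92593.
Difference = 32/42 − 25/27 = -31/189 ≈ -0.1640.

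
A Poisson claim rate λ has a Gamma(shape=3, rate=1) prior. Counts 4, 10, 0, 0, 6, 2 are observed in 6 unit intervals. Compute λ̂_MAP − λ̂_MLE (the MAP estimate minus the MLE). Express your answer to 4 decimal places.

Σxᵢ = 22. Posterior is Gamma(25, 7); MAP = (25−1)/7 = 24/7 ≈ 3.42857.
MLE = x̄ = 22/6 ≈ 3.66667.
Difference = 24/7 − 22/6 = -5/21 ≈ -0.2381.

MAP − MLE = -0.2381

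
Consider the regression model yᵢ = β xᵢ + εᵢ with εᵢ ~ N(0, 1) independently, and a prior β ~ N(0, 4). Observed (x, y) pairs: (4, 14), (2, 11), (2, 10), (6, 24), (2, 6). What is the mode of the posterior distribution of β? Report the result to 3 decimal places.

β̂_MAP = 3.953

log p(β | y) = −Σ(yᵢ − βxᵢ)²/(2·1) − β²/(2·4) + const.
Setting the derivative to zero: Σxᵢ(yᵢ − βxᵢ)/1 − β/4 = 0, so β = Σxᵢyᵢ / (Σxᵢ² + σ²/τ²).
Σxᵢyᵢ = 4·14 + 2·11 + 2·10 + 6·24 + 2·6 = 254; Σxᵢ² = 64; σ²/τ² = 0.25.
β̂_MAP = 254 / (64 + 0.25) = 254/64.25 ≈ 3.953.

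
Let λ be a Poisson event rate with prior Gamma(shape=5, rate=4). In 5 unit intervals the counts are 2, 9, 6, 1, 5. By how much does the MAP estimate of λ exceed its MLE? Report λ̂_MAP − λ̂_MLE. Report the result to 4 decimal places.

MAP − MLE = -1.6000

Σxᵢ = 23. Posterior is Gamma(28, 9); MAP = (28−1)/9 = 27/9 ≈ 3.00000.
MLE = x̄ = 23/5 ≈ 4.60000.
Difference = 27/9 − 23/5 = -8/5 ≈ -1.6000.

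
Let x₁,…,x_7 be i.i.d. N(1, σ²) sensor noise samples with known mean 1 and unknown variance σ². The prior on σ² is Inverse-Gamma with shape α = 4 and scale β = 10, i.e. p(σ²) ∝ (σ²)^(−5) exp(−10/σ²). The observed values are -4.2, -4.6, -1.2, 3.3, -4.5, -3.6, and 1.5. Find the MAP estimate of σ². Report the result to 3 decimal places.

σ̂²_MAP = 8.246

Sum of squared deviations about the known mean: SS = (-4.2−1)² + (-4.6−1)² + (-1.2−1)² + (3.3−1)² + (-4.5−1)² + (-3.6−1)² + (1.5−1)² = 120.19.
The Normal likelihood contributes (σ²)^(−n/2) exp(−SS/(2σ²)), so the posterior is Inverse-Gamma(α + n/2, β + SS/2) = Inverse-Gamma(7.5, 70.095).
The mode of Inverse-Gamma(a, b) is b/(a+1) = 70.095/8.5 ≈ 8.246.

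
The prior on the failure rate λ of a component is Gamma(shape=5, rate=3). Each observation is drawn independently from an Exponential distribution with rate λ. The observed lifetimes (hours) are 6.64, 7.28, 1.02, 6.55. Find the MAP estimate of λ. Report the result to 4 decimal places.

λ̂_MAP = 0.3267

The Exponential(rate=λ) likelihood is ∝ λ^n e^(−λΣtᵢ). Here n = 4 and Σtᵢ = 6.64 + 7.28 + 1.02 + 6.55 = 21.49.
Posterior ∝ λ^4e^(−3λ) · λ^4e^(−21.49λ) = λ^8e^(−24.49λ), i.e. Gamma(9, 24.49).
Mode = (a−1)/b = 8/24.49 ≈ 0.3267.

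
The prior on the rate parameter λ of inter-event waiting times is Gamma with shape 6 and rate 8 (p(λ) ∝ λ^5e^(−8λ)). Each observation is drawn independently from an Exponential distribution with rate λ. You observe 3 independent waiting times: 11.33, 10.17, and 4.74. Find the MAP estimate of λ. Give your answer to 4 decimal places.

λ̂_MAP = 0.2336

The Exponential(rate=λ) likelihood is ∝ λ^n e^(−λΣtᵢ). Here n = 3 and Σtᵢ = 11.33 + 10.17 + 4.74 = 26.24.
Posterior ∝ λ^5e^(−8λ) · λ^3e^(−26.24λ) = λ^8e^(−34.24λ), i.e. Gamma(9, 34.24).
Mode = (a−1)/b = 8/34.24 ≈ 0.2336.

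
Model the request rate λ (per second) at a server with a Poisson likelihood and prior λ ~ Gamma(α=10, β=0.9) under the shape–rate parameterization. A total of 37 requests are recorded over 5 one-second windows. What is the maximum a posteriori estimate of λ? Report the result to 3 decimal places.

Σxᵢ = 37, n = 5.
Posterior ∝ λ^9e^(−0.9λ) · λ^37e^(−5λ) = λ^46e^(−5.9λ), i.e. Gamma(shape=47, rate=5.9).
The mode of a Gamma(a, b) with a ≥ 1 (shape–rate) is (a−1)/b = 46/5.9 ≈ 7.797.

λ̂_MAP = 7.797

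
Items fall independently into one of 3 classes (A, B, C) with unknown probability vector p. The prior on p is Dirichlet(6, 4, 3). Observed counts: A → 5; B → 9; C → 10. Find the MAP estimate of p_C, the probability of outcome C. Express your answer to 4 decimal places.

MAP estimate of p_C = 0.3529

The posterior is Dirichlet(αᵢ + nᵢ) = Dirichlet(11, 13, 13).
For a Dirichlet(a₁,…,a_K) with all aᵢ > 1, the mode has j-th component (aⱼ − 1)/(Σaᵢ − K).
Here Σaᵢ = 37 and K = 3, so p_C = (13 − 1)/(37 − 3) = 12/34 ≈ 0.3529.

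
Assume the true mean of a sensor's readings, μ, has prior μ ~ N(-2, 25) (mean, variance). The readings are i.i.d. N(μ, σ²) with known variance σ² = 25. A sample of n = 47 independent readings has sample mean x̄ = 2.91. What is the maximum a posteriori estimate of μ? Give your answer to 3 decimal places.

n = 47, x̄ = 2.91.
For a Normal prior and Normal likelihood with known variance, the posterior is Normal; its mode equals its mean, the precision-weighted average.
Prior precision 1/σ₀² = 1/25 = 0.04; data precision n/σ² = 47/25 = 1.88.
μ̂ = (0.04·(-2) + 1.88·2.91) / (0.04 + 1.88) = 5.3908/1.92 = 13477/4800 ≈ 2.808.

μ̂_MAP = 2.808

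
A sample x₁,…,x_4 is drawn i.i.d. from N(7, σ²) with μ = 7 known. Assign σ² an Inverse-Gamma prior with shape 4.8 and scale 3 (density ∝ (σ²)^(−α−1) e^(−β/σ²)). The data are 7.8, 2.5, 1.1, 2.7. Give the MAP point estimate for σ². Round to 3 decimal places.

σ̂²_MAP = 5.140

Sum of squared deviations about the known mean: SS = (7.8−7)² + (2.5−7)² + (1.1−7)² + (2.7−7)² = 74.19.
The Normal likelihood contributes (σ²)^(−n/2) exp(−SS/(2σ²)), so the posterior is Inverse-Gamma(α + n/2, β + SS/2) = Inverse-Gamma(6.8, 40.095).
The mode of Inverse-Gamma(a, b) is b/(a+1) = 40.095/7.8 ≈ 5.140.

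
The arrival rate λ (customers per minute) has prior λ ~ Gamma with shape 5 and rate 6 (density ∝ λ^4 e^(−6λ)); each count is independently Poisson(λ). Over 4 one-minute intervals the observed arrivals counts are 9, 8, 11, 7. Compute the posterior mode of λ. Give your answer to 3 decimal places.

Σxᵢ = 9+8+11+7 = 35, with n = 4.
Posterior ∝ λ^4e^(−6λ) · λ^35e^(−4λ) = λ^39e^(−10λ), i.e. Gamma(shape=40, rate=10).
The mode of a Gamma(a, b) with a ≥ 1 (shape–rate) is (a−1)/b = 39/10 ≈ 3.900.

λ̂_MAP = 3.900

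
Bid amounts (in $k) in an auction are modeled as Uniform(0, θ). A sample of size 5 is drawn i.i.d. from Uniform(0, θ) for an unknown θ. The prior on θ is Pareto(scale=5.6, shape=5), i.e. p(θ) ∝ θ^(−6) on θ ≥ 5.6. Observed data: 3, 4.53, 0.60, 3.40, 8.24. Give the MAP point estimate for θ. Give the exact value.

The Uniform(0, θ) likelihood is θ^(−n) for θ ≥ max(xᵢ), zero otherwise. Here max(xᵢ) = 8.24.
Posterior ∝ θ^(−6) · θ^(−5) = θ^(−11) on θ ≥ max(5.6, 8.24) = 8.24.
This density is strictly decreasing in θ, so the posterior mode lies at the lower boundary of the support.

θ̂_MAP = 8.24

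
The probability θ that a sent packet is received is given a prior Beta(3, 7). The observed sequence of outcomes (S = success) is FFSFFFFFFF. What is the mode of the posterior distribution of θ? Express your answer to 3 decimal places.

θ̂_MAP = 0.167

Prior: Beta(3, 7).
Data: 1 success in 10 trials (from the sequence). The binomial likelihood contributes θ(1−θ)^9, so the posterior is Beta(3+1, 7+9) = Beta(4, 16).
For Beta(a, b) with a, b > 1 the mode is (a−1)/(a+b−2) = 3/18 ≈ 0.167.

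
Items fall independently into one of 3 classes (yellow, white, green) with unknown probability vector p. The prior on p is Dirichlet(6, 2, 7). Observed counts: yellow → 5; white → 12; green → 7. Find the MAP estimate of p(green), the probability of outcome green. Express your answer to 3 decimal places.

MAP estimate of p(green) = 0.361

The posterior is Dirichlet(αᵢ + nᵢ) = Dirichlet(11, 14, 14).
For a Dirichlet(a₁,…,a_K) with all aᵢ > 1, the mode has j-th component (aⱼ − 1)/(Σaᵢ − K).
Here Σaᵢ = 39 and K = 3, so p(green) = (14 − 1)/(39 − 3) = 13/36 ≈ 0.361.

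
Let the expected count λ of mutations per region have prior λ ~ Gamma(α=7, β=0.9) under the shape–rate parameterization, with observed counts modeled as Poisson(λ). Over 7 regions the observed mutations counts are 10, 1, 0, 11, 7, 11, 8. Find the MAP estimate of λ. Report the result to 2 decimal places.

Σxᵢ = 10+1+0+11+7+11+8 = 48, with n = 7.
Posterior ∝ λ^6e^(−0.9λ) · λ^48e^(−7λ) = λ^54e^(−7.9λ), i.e. Gamma(shape=55, rate=7.9).
The mode of a Gamma(a, b) with a ≥ 1 (shape–rate) is (a−1)/b = 54/7.9 ≈ 6.84.

λ̂_MAP = 6.84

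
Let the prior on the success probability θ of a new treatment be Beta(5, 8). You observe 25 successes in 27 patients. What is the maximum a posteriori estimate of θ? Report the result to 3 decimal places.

Prior: Beta(5, 8).
Data: 25 successes in 27 trials. The binomial likelihood contributes θ^25(1−θ)^2, so the posterior is Beta(5+25, 8+2) = Beta(30, 10).
For Beta(a, b) with a, b > 1 the mode is (a−1)/(a+b−2) = 29/38 ≈ 0.763.

θ̂_MAP = 0.763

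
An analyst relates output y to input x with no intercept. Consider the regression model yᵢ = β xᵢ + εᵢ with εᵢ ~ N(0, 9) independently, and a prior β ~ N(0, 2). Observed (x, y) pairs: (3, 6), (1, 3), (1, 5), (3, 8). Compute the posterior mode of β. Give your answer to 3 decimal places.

β̂_MAP = 2.041

log p(β | y) = −Σ(yᵢ − βxᵢ)²/(2·9) − β²/(2·2) + const.
Setting the derivative to zero: Σxᵢ(yᵢ − βxᵢ)/9 − β/2 = 0, so β = Σxᵢyᵢ / (Σxᵢ² + σ²/τ²).
Σxᵢyᵢ = 3·6 + 1·3 + 1·5 + 3·8 = 50; Σxᵢ² = 20; σ²/τ² = 4.5.
β̂_MAP = 50 / (20 + 4.5) = 50/24.5 ≈ 2.041.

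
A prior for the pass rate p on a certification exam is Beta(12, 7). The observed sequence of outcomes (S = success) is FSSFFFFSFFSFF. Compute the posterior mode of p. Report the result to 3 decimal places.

Prior: Beta(12, 7).
Data: 4 successes in 13 trials (from the sequence). The binomial likelihood contributes p^4(1−p)^9, so the posterior is Beta(12+4, 7+9) = Beta(16, 16).
For Beta(a, b) with a, b > 1 the mode is (a−1)/(a+b−2) = 15/30 ≈ 0.500.

p̂_MAP = 0.500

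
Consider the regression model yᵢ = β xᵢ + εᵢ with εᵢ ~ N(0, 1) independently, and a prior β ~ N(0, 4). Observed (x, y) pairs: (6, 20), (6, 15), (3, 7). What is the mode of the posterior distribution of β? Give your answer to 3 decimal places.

β̂_MAP = 2.843

log p(β | y) = −Σ(yᵢ − βxᵢ)²/(2·1) − β²/(2·4) + const.
Setting the derivative to zero: Σxᵢ(yᵢ − βxᵢ)/1 − β/4 = 0, so β = Σxᵢyᵢ / (Σxᵢ² + σ²/τ²).
Σxᵢyᵢ = 6·20 + 6·15 + 3·7 = 231; Σxᵢ² = 81; σ²/τ² = 0.25.
β̂_MAP = 231 / (81 + 0.25) = 231/81.25 ≈ 2.843.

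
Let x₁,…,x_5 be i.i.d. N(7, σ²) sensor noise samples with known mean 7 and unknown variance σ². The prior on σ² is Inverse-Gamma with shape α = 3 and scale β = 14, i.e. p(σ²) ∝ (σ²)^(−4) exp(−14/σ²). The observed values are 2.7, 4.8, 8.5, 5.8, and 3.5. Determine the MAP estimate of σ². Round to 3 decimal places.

σ̂²_MAP = 5.175

Sum of squared deviations about the known mean: SS = (2.7−7)² + (4.8−7)² + (8.5−7)² + (5.8−7)² + (3.5−7)² = 39.27.
The Normal likelihood contributes (σ²)^(−n/2) exp(−SS/(2σ²)), so the posterior is Inverse-Gamma(α + n/2, β + SS/2) = Inverse-Gamma(5.5, 33.635).
The mode of Inverse-Gamma(a, b) is b/(a+1) = 33.635/6.5 ≈ 5.175.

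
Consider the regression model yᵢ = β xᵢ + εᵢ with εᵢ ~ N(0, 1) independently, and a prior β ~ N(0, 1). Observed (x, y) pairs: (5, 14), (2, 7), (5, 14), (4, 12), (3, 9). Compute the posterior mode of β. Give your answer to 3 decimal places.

log p(β | y) = −Σ(yᵢ − βxᵢ)²/(2·1) − β²/(2·1) + const.
Setting the derivative to zero: Σxᵢ(yᵢ − βxᵢ)/1 − β/1 = 0, so β = Σxᵢyᵢ / (Σxᵢ² + σ²/τ²).
Σxᵢyᵢ = 5·14 + 2·7 + 5·14 + 4·12 + 3·9 = 229; Σxᵢ² = 79; σ²/τ² = 1.
β̂_MAP = 229 / (79 + 1) = 229/80 ≈ 2.863.

β̂_MAP = 2.863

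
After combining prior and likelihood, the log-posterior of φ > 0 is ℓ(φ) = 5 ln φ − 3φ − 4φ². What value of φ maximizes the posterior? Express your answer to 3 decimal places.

φ̂_MAP = 0.625

ℓ'(φ) = 5/φ − 3 − 8φ. Setting this to zero and multiplying by φ: 8φ² + 3φ − 5 = 0.
φ = (−3 + √(3² + 4·8·5)) / (2·8) = (−3 + √169) / 16 = (−3 + 13)/16 = 5/8.
ℓ''(φ) = −5/φ² − 8 < 0, confirming a maximum.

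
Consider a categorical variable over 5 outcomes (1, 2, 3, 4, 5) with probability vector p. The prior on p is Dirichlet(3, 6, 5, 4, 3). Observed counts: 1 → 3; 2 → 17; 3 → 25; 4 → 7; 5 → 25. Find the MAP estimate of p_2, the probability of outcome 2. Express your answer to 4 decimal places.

MAP estimate: 0.2366

The posterior is Dirichlet(αᵢ + nᵢ) = Dirichlet(6, 23, 30, 11, 28).
For a Dirichlet(a₁,…,a_K) with all aᵢ > 1, the mode has j-th component (aⱼ − 1)/(Σaᵢ − K).
Here Σaᵢ = 98 and K = 5, so p_2 = (23 − 1)/(98 − 5) = 22/93 ≈ 0.2366.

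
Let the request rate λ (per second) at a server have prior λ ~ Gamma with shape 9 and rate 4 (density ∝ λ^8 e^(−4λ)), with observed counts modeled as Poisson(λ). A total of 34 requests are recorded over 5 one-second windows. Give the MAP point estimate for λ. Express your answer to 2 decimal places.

λ̂_MAP = 4.67

Σxᵢ = 34, n = 5.
Posterior ∝ λ^8e^(−4λ) · λ^34e^(−5λ) = λ^42e^(−9λ), i.e. Gamma(shape=43, rate=9).
The mode of a Gamma(a, b) with a ≥ 1 (shape–rate) is (a−1)/b = 42/9 ≈ 4.67.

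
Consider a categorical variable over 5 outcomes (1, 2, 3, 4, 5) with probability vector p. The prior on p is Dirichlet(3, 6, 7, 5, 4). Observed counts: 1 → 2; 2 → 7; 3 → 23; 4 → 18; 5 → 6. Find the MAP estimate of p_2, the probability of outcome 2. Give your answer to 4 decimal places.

MAP estimate: 0.1579

The posterior is Dirichlet(αᵢ + nᵢ) = Dirichlet(5, 13, 30, 23, 10).
For a Dirichlet(a₁,…,a_K) with all aᵢ > 1, the mode has j-th component (aⱼ − 1)/(Σaᵢ − K).
Here Σaᵢ = 81 and K = 5, so p_2 = (13 − 1)/(81 − 5) = 12/76 ≈ 0.1579.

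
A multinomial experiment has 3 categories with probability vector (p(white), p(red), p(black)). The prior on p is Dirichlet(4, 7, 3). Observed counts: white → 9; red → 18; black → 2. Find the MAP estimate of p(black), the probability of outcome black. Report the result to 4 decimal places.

The posterior is Dirichlet(αᵢ + nᵢ) = Dirichlet(13, 25, 5).
For a Dirichlet(a₁,…,a_K) with all aᵢ > 1, the mode has j-th component (aⱼ − 1)/(Σaᵢ − K).
Here Σaᵢ = 43 and K = 3, so p(black) = (5 − 1)/(43 − 3) = 4/40 ≈ 0.1000.

MAP estimate of p(black) = 0.1000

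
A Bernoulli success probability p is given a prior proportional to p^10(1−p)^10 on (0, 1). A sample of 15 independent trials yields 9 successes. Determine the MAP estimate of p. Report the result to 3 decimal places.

p̂_MAP = 0.543

The prior density ∝ p^10(1−p)^10 is the kernel of Beta(11, 11).
Data: 9 successes in 15 trials. The binomial likelihood contributes p^9(1−p)^6, so the posterior is Beta(11+9, 11+6) = Beta(20, 17).
For Beta(a, b) with a, b > 1 the mode is (a−1)/(a+b−2) = 19/35 ≈ 0.543.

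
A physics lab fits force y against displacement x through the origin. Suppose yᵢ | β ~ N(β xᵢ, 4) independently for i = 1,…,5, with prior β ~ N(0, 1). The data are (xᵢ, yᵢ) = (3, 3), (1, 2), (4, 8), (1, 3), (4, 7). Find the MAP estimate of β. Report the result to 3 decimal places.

log p(β | y) = −Σ(yᵢ − βxᵢ)²/(2·4) − β²/(2·1) + const.
Setting the derivative to zero: Σxᵢ(yᵢ − βxᵢ)/4 − β/1 = 0, so β = Σxᵢyᵢ / (Σxᵢ² + σ²/τ²).
Σxᵢyᵢ = 3·3 + 1·2 + 4·8 + 1·3 + 4·7 = 74; Σxᵢ² = 43; σ²/τ² = 4.
β̂_MAP = 74 / (43 + 4) = 74/47 ≈ 1.574.

β̂_MAP = 1.574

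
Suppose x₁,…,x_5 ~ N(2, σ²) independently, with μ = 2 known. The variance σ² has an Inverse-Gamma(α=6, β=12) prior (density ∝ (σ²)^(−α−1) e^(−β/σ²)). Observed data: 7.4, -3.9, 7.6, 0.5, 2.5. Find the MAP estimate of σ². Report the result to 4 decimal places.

σ̂²_MAP = 6.4121

Sum of squared deviations about the known mean: SS = (7.4−2)² + (-3.9−2)² + (7.6−2)² + (0.5−2)² + (2.5−2)² = 97.83.
The Normal likelihood contributes (σ²)^(−n/2) exp(−SS/(2σ²)), so the posterior is Inverse-Gamma(α + n/2, β + SS/2) = Inverse-Gamma(8.5, 60.915).
The mode of Inverse-Gamma(a, b) is b/(a+1) = 60.915/9.5 ≈ 6.4121.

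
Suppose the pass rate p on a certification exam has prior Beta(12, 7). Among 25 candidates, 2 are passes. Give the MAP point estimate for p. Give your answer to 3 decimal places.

Prior: Beta(12, 7).
Data: 2 successes in 25 trials. The binomial likelihood contributes p^2(1−p)^23, so the posterior is Beta(12+2, 7+23) = Beta(14, 30).
For Beta(a, b) with a, b > 1 the mode is (a−1)/(a+b−2) = 13/42 ≈ 0.310.

p̂_MAP = 0.310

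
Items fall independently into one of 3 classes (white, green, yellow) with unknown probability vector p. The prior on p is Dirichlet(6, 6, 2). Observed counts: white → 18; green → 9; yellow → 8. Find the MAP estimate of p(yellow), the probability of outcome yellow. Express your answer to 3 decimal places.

The posterior is Dirichlet(αᵢ + nᵢ) = Dirichlet(24, 15, 10).
For a Dirichlet(a₁,…,a_K) with all aᵢ > 1, the mode has j-th component (aⱼ − 1)/(Σaᵢ − K).
Here Σaᵢ = 49 and K = 3, so p(yellow) = (10 − 1)/(49 − 3) = 9/46 ≈ 0.196.

MAP estimate of p(yellow) = 0.196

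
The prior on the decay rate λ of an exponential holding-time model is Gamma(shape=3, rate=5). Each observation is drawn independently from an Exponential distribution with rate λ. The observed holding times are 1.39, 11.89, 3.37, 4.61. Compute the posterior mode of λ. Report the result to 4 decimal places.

The Exponential(rate=λ) likelihood is ∝ λ^n e^(−λΣtᵢ). Here n = 4 and Σtᵢ = 1.39 + 11.89 + 3.37 + 4.61 = 21.26.
Posterior ∝ λ^2e^(−5λ) · λ^4e^(−21.26λ) = λ^6e^(−26.26λ), i.e. Gamma(7, 26.26).
Mode = (a−1)/b = 6/26.26 ≈ 0.2285.

λ̂_MAP = 0.2285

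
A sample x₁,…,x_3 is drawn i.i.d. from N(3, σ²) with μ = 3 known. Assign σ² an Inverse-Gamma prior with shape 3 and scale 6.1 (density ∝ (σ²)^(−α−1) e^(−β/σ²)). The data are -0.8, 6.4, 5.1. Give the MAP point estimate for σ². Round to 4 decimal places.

Sum of squared deviations about the known mean: SS = (-0.8−3)² + (6.4−3)² + (5.1−3)² = 30.41.
The Normal likelihood contributes (σ²)^(−n/2) exp(−SS/(2σ²)), so the posterior is Inverse-Gamma(α + n/2, β + SS/2) = Inverse-Gamma(4.5, 21.305).
The mode of Inverse-Gamma(a, b) is b/(a+1) = 21.305/5.5 ≈ 3.8736.

σ̂²_MAP = 3.8736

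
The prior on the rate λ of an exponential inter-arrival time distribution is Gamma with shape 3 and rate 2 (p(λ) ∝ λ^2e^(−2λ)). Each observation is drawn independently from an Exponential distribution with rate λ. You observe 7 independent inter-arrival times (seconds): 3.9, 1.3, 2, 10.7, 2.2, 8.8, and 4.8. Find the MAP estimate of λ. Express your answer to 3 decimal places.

λ̂_MAP = 0.252

The Exponential(rate=λ) likelihood is ∝ λ^n e^(−λΣtᵢ). Here n = 7 and Σtᵢ = 3.9 + 1.3 + 2 + 10.7 + 2.2 + 8.8 + 4.8 = 33.7.
Posterior ∝ λ^2e^(−2λ) · λ^7e^(−33.7λ) = λ^9e^(−35.7λ), i.e. Gamma(10, 35.7).
Mode = (a−1)/b = 9/35.7 ≈ 0.252.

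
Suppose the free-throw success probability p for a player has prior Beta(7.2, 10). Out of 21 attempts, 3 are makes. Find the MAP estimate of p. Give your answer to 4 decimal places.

Prior: Beta(7.2, 10).
Data: 3 successes in 21 trials. The binomial likelihood contributes p^3(1−p)^18, so the posterior is Beta(7.2+3, 10+18) = Beta(10.2, 28).
For Beta(a, b) with a, b > 1 the mode is (a−1)/(a+b−2) = 9.2/36.2 ≈ 0.2541.

p̂_MAP = 0.2541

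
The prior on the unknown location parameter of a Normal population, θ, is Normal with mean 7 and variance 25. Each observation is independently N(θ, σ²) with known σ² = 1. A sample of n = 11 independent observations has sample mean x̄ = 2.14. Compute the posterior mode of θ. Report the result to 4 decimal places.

n = 11, x̄ = 2.14.
For a Normal prior and Normal likelihood with known variance, the posterior is Normal; its mode equals its mean, the precision-weighted average.
Prior precision 1/σ₀² = 1/25 = 0.04; data precision n/σ² = 11/1 = 11.
θ̂ = (0.04·7 + 11·2.14) / (0.04 + 11) = 23.82/11.04 = 397/184 ≈ 2.1576.

θ̂_MAP = 2.1576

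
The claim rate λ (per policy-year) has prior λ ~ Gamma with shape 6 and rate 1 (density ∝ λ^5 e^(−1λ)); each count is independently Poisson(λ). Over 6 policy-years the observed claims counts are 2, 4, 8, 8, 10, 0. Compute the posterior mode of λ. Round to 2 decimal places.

Σxᵢ = 2+4+8+8+10+0 = 32, with n = 6.
Posterior ∝ λ^5e^(−1λ) · λ^32e^(−6λ) = λ^37e^(−7λ), i.e. Gamma(shape=38, rate=7).
The mode of a Gamma(a, b) with a ≥ 1 (shape–rate) is (a−1)/b = 37/7 ≈ 5.29.

λ̂_MAP = 5.29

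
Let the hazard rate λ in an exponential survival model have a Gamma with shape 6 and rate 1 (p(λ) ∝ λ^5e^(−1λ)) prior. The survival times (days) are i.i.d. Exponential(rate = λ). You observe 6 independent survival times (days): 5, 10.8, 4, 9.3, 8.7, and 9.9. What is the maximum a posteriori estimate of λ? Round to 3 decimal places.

λ̂_MAP = 0.226

The Exponential(rate=λ) likelihood is ∝ λ^n e^(−λΣtᵢ). Here n = 6 and Σtᵢ = 5 + 10.8 + 4 + 9.3 + 8.7 + 9.9 = 47.7.
Posterior ∝ λ^5e^(−1λ) · λ^6e^(−47.7λ) = λ^11e^(−48.7λ), i.e. Gamma(12, 48.7).
Mode = (a−1)/b = 11/48.7 ≈ 0.226.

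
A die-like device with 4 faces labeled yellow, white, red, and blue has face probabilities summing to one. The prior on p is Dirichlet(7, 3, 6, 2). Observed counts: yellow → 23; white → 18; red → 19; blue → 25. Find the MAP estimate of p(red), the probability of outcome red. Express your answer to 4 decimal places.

MAP estimate of p(red) = 0.2424

The posterior is Dirichlet(αᵢ + nᵢ) = Dirichlet(30, 21, 25, 27).
For a Dirichlet(a₁,…,a_K) with all aᵢ > 1, the mode has j-th component (aⱼ − 1)/(Σaᵢ − K).
Here Σaᵢ = 103 and K = 4, so p(red) = (25 − 1)/(103 − 4) = 24/99 ≈ 0.2424.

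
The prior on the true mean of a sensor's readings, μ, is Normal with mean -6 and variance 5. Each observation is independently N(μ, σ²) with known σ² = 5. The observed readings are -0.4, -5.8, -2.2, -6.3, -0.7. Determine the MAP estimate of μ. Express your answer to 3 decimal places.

n = 5; x̄ = ((-0.4) + (-5.8) + (-2.2) + (-6.3) + (-0.7))/5 = -15.4/5 = -3.08.
For a Normal prior and Normal likelihood with known variance, the posterior is Normal; its mode equals its mean, the precision-weighted average.
Prior precision 1/σ₀² = 1/5 = 0.2; data precision n/σ² = 5/5 = 1.
μ̂ = (0.2·(-6) + 1·(-3.08)) / (0.2 + 1) = (-4.28)/1.2 = -107/30 ≈ -3.567.

μ̂_MAP = -3.567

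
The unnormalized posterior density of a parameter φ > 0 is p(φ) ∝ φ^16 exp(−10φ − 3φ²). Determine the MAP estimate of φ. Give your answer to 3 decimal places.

ℓ'(φ) = 16/φ − 10 − 6φ. Setting this to zero and multiplying by φ: 6φ² + 10φ − 16 = 0.
φ = (−10 + √(10² + 4·6·16)) / (2·6) = (−10 + √484) / 12 = (−10 + 22)/12 = 1.
ℓ''(φ) = −16/φ² − 6 < 0, confirming a maximum.

φ̂_MAP = 1.000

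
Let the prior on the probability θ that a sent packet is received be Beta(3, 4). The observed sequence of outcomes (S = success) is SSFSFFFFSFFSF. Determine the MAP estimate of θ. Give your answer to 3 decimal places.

θ̂_MAP = 0.389

Prior: Beta(3, 4).
Data: 5 successes in 13 trials (from the sequence). The binomial likelihood contributes θ^5(1−θ)^8, so the posterior is Beta(3+5, 4+8) = Beta(8, 12).
For Beta(a, b) with a, b > 1 the mode is (a−1)/(a+b−2) = 7/18 ≈ 0.389.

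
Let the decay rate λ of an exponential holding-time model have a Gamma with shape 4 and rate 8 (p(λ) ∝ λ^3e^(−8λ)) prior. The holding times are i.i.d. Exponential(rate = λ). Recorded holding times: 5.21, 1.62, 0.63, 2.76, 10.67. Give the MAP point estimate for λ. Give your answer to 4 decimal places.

λ̂_MAP = 0.2769

The Exponential(rate=λ) likelihood is ∝ λ^n e^(−λΣtᵢ). Here n = 5 and Σtᵢ = 5.21 + 1.62 + 0.63 + 2.76 + 10.67 = 20.89.
Posterior ∝ λ^3e^(−8λ) · λ^5e^(−20.89λ) = λ^8e^(−28.89λ), i.e. Gamma(9, 28.89).
Mode = (a−1)/b = 8/28.89 ≈ 0.2769.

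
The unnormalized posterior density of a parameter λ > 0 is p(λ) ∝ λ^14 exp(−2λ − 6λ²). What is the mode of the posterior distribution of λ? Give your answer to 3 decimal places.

λ̂_MAP = 1.000

ℓ'(λ) = 14/λ − 2 − 12λ. Setting this to zero and multiplying by λ: 12λ² + 2λ − 14 = 0.
λ = (−2 + √(2² + 4·12·14)) / (2·12) = (−2 + √676) / 24 = (−2 + 26)/24 = 1.
ℓ''(λ) = −14/λ² − 12 < 0, confirming a maximum.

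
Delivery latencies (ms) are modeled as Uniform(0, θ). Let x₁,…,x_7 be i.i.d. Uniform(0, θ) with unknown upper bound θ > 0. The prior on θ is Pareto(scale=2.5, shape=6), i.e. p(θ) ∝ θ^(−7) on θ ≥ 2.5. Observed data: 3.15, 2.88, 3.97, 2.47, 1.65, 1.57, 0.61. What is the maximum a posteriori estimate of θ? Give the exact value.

θ̂_MAP = 3.97

The Uniform(0, θ) likelihood is θ^(−n) for θ ≥ max(xᵢ), zero otherwise. Here max(xᵢ) = 3.97.
Posterior ∝ θ^(−7) · θ^(−7) = θ^(−14) on θ ≥ max(2.5, 3.97) = 3.97.
This density is strictly decreasing in θ, so the posterior mode lies at the lower boundary of the support.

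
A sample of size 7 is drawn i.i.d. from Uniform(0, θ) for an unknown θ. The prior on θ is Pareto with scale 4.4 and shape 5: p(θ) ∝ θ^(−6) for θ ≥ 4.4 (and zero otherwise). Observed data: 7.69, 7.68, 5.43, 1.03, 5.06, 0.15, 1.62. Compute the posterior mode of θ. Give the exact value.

The Uniform(0, θ) likelihood is θ^(−n) for θ ≥ max(xᵢ), zero otherwise. Here max(xᵢ) = 7.69.
Posterior ∝ θ^(−6) · θ^(−7) = θ^(−13) on θ ≥ max(4.4, 7.69) = 7.69.
This density is strictly decreasing in θ, so the posterior mode lies at the lower boundary of the support.

θ̂_MAP = 7.69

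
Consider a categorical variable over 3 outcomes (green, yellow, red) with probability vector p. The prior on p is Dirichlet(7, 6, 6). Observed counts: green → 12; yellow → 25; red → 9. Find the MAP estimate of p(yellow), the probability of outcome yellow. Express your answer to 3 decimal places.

MAP estimate of p(yellow) = 0.484

The posterior is Dirichlet(αᵢ + nᵢ) = Dirichlet(19, 31, 15).
For a Dirichlet(a₁,…,a_K) with all aᵢ > 1, the mode has j-th component (aⱼ − 1)/(Σaᵢ − K).
Here Σaᵢ = 65 and K = 3, so p(yellow) = (31 − 1)/(65 − 3) = 30/62 ≈ 0.484.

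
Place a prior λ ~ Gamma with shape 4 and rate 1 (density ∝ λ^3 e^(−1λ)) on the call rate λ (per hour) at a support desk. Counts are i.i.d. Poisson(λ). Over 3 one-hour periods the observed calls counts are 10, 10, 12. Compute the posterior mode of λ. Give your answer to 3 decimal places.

λ̂_MAP = 8.750

Σxᵢ = 10+10+12 = 32, with n = 3.
Posterior ∝ λ^3e^(−1λ) · λ^32e^(−3λ) = λ^35e^(−4λ), i.e. Gamma(shape=36, rate=4).
The mode of a Gamma(a, b) with a ≥ 1 (shape–rate) is (a−1)/b = 35/4 ≈ 8.750.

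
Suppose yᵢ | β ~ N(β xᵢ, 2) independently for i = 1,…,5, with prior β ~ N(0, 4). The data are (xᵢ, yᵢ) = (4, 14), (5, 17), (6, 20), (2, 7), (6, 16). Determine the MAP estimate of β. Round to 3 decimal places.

β̂_MAP = 3.157

log p(β | y) = −Σ(yᵢ − βxᵢ)²/(2·2) − β²/(2·4) + const.
Setting the derivative to zero: Σxᵢ(yᵢ − βxᵢ)/2 − β/4 = 0, so β = Σxᵢyᵢ / (Σxᵢ² + σ²/τ²).
Σxᵢyᵢ = 4·14 + 5·17 + 6·20 + 2·7 + 6·16 = 371; Σxᵢ² = 117; σ²/τ² = 0.5.
β̂_MAP = 371 / (117 + 0.5) = 371/117.5 ≈ 3.157.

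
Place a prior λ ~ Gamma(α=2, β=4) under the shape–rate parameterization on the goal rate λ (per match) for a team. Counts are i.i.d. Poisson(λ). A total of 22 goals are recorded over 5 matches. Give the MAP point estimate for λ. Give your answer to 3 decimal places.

λ̂_MAP = 2.556

Σxᵢ = 22, n = 5.
Posterior ∝ λe^(−4λ) · λ^22e^(−5λ) = λ^23e^(−9λ), i.e. Gamma(shape=24, rate=9).
The mode of a Gamma(a, b) with a ≥ 1 (shape–rate) is (a−1)/b = 23/9 ≈ 2.556.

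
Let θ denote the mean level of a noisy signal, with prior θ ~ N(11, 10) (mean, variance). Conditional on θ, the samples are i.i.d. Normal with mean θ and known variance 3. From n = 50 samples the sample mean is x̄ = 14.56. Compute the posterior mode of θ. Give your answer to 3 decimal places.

θ̂_MAP = 14.539

n = 50, x̄ = 14.56.
For a Normal prior and Normal likelihood with known variance, the posterior is Normal; its mode equals its mean, the precision-weighted average.
Prior precision 1/σ₀² = 1/10 = 0.1; data precision n/σ² = 50/3.
θ̂ = (0.1·11 + (50/3)·14.56) / (0.1 + 50/3) = (7313/30)/(503/30) = 7313/503 ≈ 14.539.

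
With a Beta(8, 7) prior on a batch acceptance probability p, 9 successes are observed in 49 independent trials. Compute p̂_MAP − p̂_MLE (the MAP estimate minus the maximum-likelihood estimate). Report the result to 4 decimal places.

Posterior is Beta(17, 47); MAP = (17−1)/(64−2) = 16/62 ≈ 0.25806.
MLE ignores the prior: p̂_MLE = k/n = 9/49 ≈ 0.18367.
Difference = 16/62 − 9/49 = 113/1519 ≈ 0.0744.

MAP − MLE = 0.0744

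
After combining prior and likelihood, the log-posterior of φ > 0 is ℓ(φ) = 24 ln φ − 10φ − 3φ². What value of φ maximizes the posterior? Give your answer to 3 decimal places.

ℓ'(φ) = 24/φ − 10 − 6φ. Setting this to zero and multiplying by φ: 6φ² + 10φ − 24 = 0.
φ = (−10 + √(10² + 4·6·24)) / (2·6) = (−10 + √676) / 12 = (−10 + 26)/12 = 4/3.
ℓ''(φ) = −24/φ² − 6 < 0, confirming a maximum.

φ̂_MAP = 1.333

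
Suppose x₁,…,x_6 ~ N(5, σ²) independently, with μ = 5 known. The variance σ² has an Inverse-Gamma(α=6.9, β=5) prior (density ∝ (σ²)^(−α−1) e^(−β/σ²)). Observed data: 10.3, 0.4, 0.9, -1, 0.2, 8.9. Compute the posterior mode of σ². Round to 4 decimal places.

Sum of squared deviations about the known mean: SS = (10.3−5)² + (0.4−5)² + (0.9−5)² + (-1−5)² + (0.2−5)² + (8.9−5)² = 140.31.
The Normal likelihood contributes (σ²)^(−n/2) exp(−SS/(2σ²)), so the posterior is Inverse-Gamma(α + n/2, β + SS/2) = Inverse-Gamma(9.9, 75.155).
The mode of Inverse-Gamma(a, b) is b/(a+1) = 75.155/10.9 ≈ 6.8950.

σ̂²_MAP = 6.8950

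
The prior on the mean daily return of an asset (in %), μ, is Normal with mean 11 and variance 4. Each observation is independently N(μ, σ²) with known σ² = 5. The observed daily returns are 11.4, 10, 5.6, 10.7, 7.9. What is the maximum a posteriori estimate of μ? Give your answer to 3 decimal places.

μ̂_MAP = 9.496

n = 5; x̄ = (11.4 + 10 + 5.6 + 10.7 + 7.9)/5 = 45.6/5 = 9.12.
For a Normal prior and Normal likelihood with known variance, the posterior is Normal; its mode equals its mean, the precision-weighted average.
Prior precision 1/σ₀² = 1/4 = 0.25; data precision n/σ² = 5/5 = 1.
μ̂ = (0.25·11 + 1·9.12) / (0.25 + 1) = 11.87/1.25 = 9.496.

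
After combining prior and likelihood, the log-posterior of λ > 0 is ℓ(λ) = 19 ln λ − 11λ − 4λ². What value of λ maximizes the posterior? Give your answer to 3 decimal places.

ℓ'(λ) = 19/λ − 11 − 8λ. Setting this to zero and multiplying by λ: 8λ² + 11λ − 19 = 0.
λ = (−11 + √(11² + 4·8·19)) / (2·8) = (−11 + √729) / 16 = (−11 + 27)/16 = 1.
ℓ''(λ) = −19/λ² − 8 < 0, confirming a maximum.

λ̂_MAP = 1.000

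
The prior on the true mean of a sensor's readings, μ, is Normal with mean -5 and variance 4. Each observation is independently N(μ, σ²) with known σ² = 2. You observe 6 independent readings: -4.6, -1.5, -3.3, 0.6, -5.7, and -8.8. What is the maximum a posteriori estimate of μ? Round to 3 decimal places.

n = 6; x̄ = ((-4.6) + (-1.5) + (-3.3) + 0.6 + (-5.7) + (-8.8))/6 = -23.3/6 = -233/60 ≈ -3.8833.
For a Normal prior and Normal likelihood with known variance, the posterior is Normal; its mode equals its mean, the precision-weighted average.
Prior precision 1/σ₀² = 1/4 = 0.25; data precision n/σ² = 6/2 = 3.
μ̂ = (0.25·(-5) + 3·(-233/60)) / (0.25 + 3) = (-12.9)/3.25 = -258/65 ≈ -3.969.

μ̂_MAP = -3.969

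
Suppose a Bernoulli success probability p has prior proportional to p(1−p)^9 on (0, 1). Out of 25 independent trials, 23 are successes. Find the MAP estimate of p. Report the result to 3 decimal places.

The prior density ∝ p(1−p)^9 is the kernel of Beta(2, 10).
Data: 23 successes in 25 trials. The binomial likelihood contributes p^23(1−p)^2, so the posterior is Beta(2+23, 10+2) = Beta(25, 12).
For Beta(a, b) with a, b > 1 the mode is (a−1)/(a+b−2) = 24/35 ≈ 0.686.

p̂_MAP = 0.686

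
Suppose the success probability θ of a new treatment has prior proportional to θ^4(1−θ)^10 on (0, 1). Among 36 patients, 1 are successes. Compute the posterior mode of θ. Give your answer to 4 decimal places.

The prior density ∝ θ^4(1−θ)^10 is the kernel of Beta(5, 11).
Data: 1 success in 36 trials. The binomial likelihood contributes θ(1−θ)^35, so the posterior is Beta(5+1, 11+35) = Beta(6, 46).
For Beta(a, b) with a, b > 1 the mode is (a−1)/(a+b−2) = 5/50 ≈ 0.1000.

θ̂_MAP = 0.1000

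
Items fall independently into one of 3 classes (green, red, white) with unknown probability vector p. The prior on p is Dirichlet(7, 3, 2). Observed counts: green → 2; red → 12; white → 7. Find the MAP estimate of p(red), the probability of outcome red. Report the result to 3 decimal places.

MAP estimate of p(red) = 0.467

The posterior is Dirichlet(αᵢ + nᵢ) = Dirichlet(9, 15, 9).
For a Dirichlet(a₁,…,a_K) with all aᵢ > 1, the mode has j-th component (aⱼ − 1)/(Σaᵢ − K).
Here Σaᵢ = 33 and K = 3, so p(red) = (15 − 1)/(33 − 3) = 14/30 ≈ 0.467.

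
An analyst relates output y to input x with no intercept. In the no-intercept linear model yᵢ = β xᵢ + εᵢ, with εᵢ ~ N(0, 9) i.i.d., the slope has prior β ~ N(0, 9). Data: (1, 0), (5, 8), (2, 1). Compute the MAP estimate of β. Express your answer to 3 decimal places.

log p(β | y) = −Σ(yᵢ − βxᵢ)²/(2·9) − β²/(2·9) + const.
Setting the derivative to zero: Σxᵢ(yᵢ − βxᵢ)/9 − β/9 = 0, so β = Σxᵢyᵢ / (Σxᵢ² + σ²/τ²).
Σxᵢyᵢ = 1·0 + 5·8 + 2·1 = 42; Σxᵢ² = 30; σ²/τ² = 1.
β̂_MAP = 42 / (30 + 1) = 42/31 ≈ 1.355.

β̂_MAP = 1.355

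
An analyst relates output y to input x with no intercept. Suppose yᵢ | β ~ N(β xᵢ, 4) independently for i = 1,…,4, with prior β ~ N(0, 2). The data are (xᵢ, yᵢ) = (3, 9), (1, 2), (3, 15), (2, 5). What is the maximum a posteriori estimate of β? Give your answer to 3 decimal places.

β̂_MAP = 3.360

log p(β | y) = −Σ(yᵢ − βxᵢ)²/(2·4) − β²/(2·2) + const.
Setting the derivative to zero: Σxᵢ(yᵢ − βxᵢ)/4 − β/2 = 0, so β = Σxᵢyᵢ / (Σxᵢ² + σ²/τ²).
Σxᵢyᵢ = 3·9 + 1·2 + 3·15 + 2·5 = 84; Σxᵢ² = 23; σ²/τ² = 2.
β̂_MAP = 84 / (23 + 2) = 84/25 ≈ 3.360.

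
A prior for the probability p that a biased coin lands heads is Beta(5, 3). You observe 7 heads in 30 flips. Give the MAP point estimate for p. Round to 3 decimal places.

p̂_MAP = 0.306

Prior: Beta(5, 3).
Data: 7 successes in 30 trials. The binomial likelihood contributes p^7(1−p)^23, so the posterior is Beta(5+7, 3+23) = Beta(12, 26).
For Beta(a, b) with a, b > 1 the mode is (a−1)/(a+b−2) = 11/36 ≈ 0.306.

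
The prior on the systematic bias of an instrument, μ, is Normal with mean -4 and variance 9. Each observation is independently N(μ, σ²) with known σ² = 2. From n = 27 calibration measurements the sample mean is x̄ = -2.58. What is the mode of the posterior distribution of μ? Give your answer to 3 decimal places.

μ̂_MAP = -2.592

n = 27, x̄ = -2.58.
For a Normal prior and Normal likelihood with known variance, the posterior is Normal; its mode equals its mean, the precision-weighted average.
Prior precision 1/σ₀² = 1/9; data precision n/σ² = 27/2 = 13.5.
μ̂ = ((1/9)·(-4) + 13.5·(-2.58)) / (1/9 + 13.5) = (-31747/900)/(245/18) = -31747/12250 ≈ -2.592.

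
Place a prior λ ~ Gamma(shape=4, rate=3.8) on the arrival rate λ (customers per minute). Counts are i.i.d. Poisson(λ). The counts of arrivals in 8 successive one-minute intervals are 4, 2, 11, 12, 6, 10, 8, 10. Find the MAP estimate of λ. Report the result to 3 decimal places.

λ̂_MAP = 5.593

Σxᵢ = 4+2+11+12+6+10+8+10 = 63, with n = 8.
Posterior ∝ λ^3e^(−3.8λ) · λ^63e^(−8λ) = λ^66e^(−11.8λ), i.e. Gamma(shape=67, rate=11.8).
The mode of a Gamma(a, b) with a ≥ 1 (shape–rate) is (a−1)/b = 66/11.8 ≈ 5.593.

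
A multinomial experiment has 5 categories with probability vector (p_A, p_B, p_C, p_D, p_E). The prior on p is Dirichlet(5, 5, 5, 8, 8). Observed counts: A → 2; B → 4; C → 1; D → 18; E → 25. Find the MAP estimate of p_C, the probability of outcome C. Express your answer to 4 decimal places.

MAP estimate of p_C = 0.0658

The posterior is Dirichlet(αᵢ + nᵢ) = Dirichlet(7, 9, 6, 26, 33).
For a Dirichlet(a₁,…,a_K) with all aᵢ > 1, the mode has j-th component (aⱼ − 1)/(Σaᵢ − K).
Here Σaᵢ = 81 and K = 5, so p_C = (6 − 1)/(81 − 5) = 5/76 ≈ 0.0658.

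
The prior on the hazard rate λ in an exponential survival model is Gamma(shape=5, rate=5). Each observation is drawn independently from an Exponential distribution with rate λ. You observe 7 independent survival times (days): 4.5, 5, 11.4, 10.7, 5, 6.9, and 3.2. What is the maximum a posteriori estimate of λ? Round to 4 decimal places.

The Exponential(rate=λ) likelihood is ∝ λ^n e^(−λΣtᵢ). Here n = 7 and Σtᵢ = 4.5 + 5 + 11.4 + 10.7 + 5 + 6.9 + 3.2 = 46.7.
Posterior ∝ λ^4e^(−5λ) · λ^7e^(−46.7λ) = λ^11e^(−51.7λ), i.e. Gamma(12, 51.7).
Mode = (a−1)/b = 11/51.7 ≈ 0.2128.

λ̂_MAP = 0.2128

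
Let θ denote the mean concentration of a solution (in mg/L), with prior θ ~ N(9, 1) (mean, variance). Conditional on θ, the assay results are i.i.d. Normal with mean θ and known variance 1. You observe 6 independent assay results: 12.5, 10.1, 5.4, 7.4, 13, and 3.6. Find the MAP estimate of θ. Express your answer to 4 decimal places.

n = 6; x̄ = (12.5 + 10.1 + 5.4 + 7.4 + 13 + 3.6)/6 = 52/6 = 26/3 ≈ 8.6667.
For a Normal prior and Normal likelihood with known variance, the posterior is Normal; its mode equals its mean, the precision-weighted average.
Prior precision 1/σ₀² = 1/1 = 1; data precision n/σ² = 6/1 = 6.
θ̂ = (1·9 + 6·(26/3)) / (1 + 6) = 61/7 ≈ 8.7143.

θ̂_MAP = 8.7143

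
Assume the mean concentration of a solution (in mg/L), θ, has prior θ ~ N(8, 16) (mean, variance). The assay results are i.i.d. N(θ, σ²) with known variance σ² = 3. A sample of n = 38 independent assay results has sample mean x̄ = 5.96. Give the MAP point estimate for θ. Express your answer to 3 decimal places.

θ̂_MAP = 5.970

n = 38, x̄ = 5.96.
For a Normal prior and Normal likelihood with known variance, the posterior is Normal; its mode equals its mean, the precision-weighted average.
Prior precision 1/σ₀² = 1/16 = 0.0625; data precision n/σ² = 38/3.
θ̂ = (0.0625·8 + (38/3)·5.96) / (0.0625 + 38/3) = (11399/150)/(611/48) = 91192/15275 ≈ 5.970.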